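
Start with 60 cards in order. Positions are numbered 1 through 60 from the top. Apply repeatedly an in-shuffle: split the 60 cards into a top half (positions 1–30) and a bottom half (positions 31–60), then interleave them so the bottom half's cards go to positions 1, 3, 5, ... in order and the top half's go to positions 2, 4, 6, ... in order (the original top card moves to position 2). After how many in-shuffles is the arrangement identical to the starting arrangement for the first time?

60

The in-shuffle permutes the 60 positions with cycle lengths [60].
Every card is home exactly when every cycle has completed a whole number of laps, i.e. after lcm(60) = 60 in-shuffles.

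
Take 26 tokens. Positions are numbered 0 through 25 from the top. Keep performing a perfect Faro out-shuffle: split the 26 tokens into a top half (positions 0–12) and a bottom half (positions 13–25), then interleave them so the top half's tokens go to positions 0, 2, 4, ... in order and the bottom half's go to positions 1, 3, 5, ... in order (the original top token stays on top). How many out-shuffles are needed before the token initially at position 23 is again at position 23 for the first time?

20

Follow position 23 under repeated out-shuffles:
23 → 21 → 17 → 9 → 18 → 11 → 22 → 19 → 13 → 1 → 2 → 4 → 8 → 16 → 7 → 14 → 3 → 6 → 12 → 24 → 23
It first returns after 20 out-shuffles.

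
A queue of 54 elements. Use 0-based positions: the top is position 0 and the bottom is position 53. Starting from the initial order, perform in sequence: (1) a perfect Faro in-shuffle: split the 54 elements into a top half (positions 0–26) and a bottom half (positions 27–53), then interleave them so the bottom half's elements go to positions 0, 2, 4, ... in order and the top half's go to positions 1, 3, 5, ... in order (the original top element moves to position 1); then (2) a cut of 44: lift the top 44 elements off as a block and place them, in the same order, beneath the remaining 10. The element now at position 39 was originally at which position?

14

Undo the operations in reverse order, starting from position 39:
  undo op 2 (cut 44): 39 ← 29
  undo op 1 (in-shuffle, from top half): 29 ← 14
So the element at position 39 came from original position 14.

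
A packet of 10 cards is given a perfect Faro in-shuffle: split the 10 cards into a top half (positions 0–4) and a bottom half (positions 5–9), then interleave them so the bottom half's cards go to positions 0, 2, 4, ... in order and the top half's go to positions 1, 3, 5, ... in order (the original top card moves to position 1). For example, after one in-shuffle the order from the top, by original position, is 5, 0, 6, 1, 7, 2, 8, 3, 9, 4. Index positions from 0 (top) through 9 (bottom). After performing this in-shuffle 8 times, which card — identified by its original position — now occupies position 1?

Work backwards from position 1, undoing one in-shuffle at a time:
1 ← 0 ← 5 ← 2 ← 6 ← 8 ← 9 ← 4 ← 7
So the card now at position 1 started at position 7.

7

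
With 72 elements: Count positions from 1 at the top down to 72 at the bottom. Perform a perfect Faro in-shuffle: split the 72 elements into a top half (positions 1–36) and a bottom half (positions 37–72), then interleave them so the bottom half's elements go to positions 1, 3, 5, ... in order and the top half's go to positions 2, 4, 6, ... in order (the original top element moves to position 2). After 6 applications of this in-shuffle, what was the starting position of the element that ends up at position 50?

35

Work backwards from position 50, undoing one in-shuffle at a time:
50 ← 25 ← 49 ← 61 ← 67 ← 70 ← 35
So the element now at position 50 started at position 35.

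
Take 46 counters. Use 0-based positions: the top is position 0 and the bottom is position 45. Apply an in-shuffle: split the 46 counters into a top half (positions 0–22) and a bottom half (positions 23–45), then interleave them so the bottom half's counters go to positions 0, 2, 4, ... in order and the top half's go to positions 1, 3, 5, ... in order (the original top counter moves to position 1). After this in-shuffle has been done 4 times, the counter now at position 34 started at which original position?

Work backwards from position 34, undoing one in-shuffle at a time:
34 ← 40 ← 43 ← 21 ← 10
So the counter now at position 34 started at position 10.

10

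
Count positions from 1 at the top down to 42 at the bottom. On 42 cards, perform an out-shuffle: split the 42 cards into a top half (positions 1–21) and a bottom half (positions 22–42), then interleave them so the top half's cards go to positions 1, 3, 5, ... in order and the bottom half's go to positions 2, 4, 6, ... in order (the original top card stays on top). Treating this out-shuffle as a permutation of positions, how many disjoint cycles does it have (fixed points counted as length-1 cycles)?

Trace each unvisited position around until it returns:
(1) (2 3 5 9 17 33 ... len 20) (4 7 13 25 8 15 ... len 20) (42)
4 cycles in total.

4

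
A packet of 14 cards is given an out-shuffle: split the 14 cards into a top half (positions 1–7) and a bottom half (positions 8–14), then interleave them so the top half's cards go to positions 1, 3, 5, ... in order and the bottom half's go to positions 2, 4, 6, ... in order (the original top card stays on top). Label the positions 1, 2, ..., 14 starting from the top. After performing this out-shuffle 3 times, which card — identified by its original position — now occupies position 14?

14

Work backwards from position 14, undoing one out-shuffle at a time:
14 ← 14 ← 14 ← 14
So the card now at position 14 started at position 14.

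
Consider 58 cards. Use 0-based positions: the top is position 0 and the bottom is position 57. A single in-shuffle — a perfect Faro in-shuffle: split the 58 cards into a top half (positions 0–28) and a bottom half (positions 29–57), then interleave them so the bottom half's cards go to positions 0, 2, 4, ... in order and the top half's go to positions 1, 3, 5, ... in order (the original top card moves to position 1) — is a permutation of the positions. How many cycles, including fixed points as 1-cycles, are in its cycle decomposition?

1

Trace each unvisited position around until it returns:
(0 1 3 7 15 31 ... len 58)
1 cycle in total.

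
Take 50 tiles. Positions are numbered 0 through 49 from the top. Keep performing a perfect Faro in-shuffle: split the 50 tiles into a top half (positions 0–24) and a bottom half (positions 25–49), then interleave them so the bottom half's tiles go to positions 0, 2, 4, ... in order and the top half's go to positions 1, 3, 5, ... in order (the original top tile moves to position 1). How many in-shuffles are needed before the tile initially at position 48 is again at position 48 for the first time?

Follow position 48 under repeated in-shuffles:
48 → 46 → 42 → 34 → 18 → 37 → 24 → 49 → 48
It first returns after 8 in-shuffles.

8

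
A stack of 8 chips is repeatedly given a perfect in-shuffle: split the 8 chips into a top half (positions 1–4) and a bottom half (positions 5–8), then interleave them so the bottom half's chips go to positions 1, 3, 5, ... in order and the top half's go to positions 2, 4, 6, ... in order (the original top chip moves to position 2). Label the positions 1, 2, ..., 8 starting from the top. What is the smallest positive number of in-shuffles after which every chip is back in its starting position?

6

The in-shuffle permutes the 8 positions with cycle lengths [2, 6].
Every chip is home exactly when every cycle has completed a whole number of laps, i.e. after lcm(2, 6) = 6 in-shuffles.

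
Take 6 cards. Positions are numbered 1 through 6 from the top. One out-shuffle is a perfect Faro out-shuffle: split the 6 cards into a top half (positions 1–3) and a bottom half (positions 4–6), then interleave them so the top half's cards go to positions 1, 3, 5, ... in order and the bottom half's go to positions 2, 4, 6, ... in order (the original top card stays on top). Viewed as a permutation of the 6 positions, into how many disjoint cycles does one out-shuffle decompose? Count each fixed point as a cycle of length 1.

Trace each unvisited position around until it returns:
(1) (2 3 5 4) (6)
3 cycles in total.

3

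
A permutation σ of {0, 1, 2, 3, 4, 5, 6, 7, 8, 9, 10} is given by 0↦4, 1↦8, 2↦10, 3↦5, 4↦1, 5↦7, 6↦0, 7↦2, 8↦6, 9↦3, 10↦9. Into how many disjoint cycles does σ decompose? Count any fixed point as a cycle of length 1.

Cycle decomposition: (0 4 1 8 6) (2 10 9 3 5 7).
2 cycles.

2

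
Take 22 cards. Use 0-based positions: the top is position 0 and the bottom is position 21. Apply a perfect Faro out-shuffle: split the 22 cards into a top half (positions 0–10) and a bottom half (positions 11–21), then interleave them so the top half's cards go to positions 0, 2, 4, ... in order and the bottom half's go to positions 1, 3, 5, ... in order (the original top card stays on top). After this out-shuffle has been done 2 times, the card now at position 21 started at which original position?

21

Work backwards from position 21, undoing one out-shuffle at a time:
21 ← 21 ← 21
So the card now at position 21 started at position 21.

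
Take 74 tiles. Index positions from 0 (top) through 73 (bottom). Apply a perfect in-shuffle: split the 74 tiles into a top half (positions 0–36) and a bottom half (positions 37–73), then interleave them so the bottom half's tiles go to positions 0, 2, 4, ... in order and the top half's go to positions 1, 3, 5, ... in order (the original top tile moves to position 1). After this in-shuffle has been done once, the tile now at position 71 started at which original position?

35

Work backwards from position 71, undoing one in-shuffle at a time:
71 ← 35
So the tile now at position 71 started at position 35.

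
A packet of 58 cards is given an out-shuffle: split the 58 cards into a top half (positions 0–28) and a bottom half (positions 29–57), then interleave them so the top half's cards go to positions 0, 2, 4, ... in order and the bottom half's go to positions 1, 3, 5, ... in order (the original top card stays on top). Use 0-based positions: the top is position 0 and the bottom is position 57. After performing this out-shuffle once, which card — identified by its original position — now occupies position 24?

12

Work backwards from position 24, undoing one out-shuffle at a time:
24 ← 12
So the card now at position 24 started at position 12.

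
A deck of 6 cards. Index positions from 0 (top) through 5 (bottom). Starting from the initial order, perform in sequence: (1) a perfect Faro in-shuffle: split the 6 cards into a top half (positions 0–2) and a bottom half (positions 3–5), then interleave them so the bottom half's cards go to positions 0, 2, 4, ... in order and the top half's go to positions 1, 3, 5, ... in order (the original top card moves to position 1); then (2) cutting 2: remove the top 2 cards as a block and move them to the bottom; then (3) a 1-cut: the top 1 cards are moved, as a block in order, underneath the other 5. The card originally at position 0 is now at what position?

4

Track the card from position 0 forward through each operation:
  after op 1 (in-shuffle): 0 → 1
  after op 2 (cut 2): 1 → 5
  after op 3 (cut 1): 5 → 4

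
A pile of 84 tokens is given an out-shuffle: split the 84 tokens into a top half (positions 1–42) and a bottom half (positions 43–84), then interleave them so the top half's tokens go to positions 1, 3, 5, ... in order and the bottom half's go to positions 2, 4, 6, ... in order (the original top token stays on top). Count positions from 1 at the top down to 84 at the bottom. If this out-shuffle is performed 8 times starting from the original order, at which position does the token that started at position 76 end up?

Track the token's position through each out-shuffle:
76 → 68 → 52 → 20 → 39 → 77 → 70 → 56 → 28

28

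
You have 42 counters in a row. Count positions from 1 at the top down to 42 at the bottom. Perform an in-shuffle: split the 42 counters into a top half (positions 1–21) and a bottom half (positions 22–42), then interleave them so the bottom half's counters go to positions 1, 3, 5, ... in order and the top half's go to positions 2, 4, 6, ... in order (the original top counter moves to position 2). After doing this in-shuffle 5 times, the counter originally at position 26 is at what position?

Track the counter's position through each in-shuffle:
26 → 9 → 18 → 36 → 29 → 15

15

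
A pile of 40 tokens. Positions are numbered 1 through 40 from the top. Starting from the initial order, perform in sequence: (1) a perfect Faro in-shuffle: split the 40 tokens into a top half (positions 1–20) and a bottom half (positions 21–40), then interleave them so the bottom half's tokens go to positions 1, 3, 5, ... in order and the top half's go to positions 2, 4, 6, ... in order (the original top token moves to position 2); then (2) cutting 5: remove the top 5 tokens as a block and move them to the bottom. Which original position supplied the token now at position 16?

Undo the operations in reverse order, starting from position 16:
  undo op 2 (cut 5): 16 ← 21
  undo op 1 (in-shuffle, from bottom half): 21 ← 31
So the token at position 16 came from original position 31.

31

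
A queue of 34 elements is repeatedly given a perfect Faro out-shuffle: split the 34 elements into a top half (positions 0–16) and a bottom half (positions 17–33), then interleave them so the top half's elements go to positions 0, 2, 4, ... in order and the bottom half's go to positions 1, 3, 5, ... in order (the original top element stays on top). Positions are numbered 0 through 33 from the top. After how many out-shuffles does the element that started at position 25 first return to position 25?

Follow position 25 under repeated out-shuffles:
25 → 17 → 1 → 2 → 4 → 8 → 16 → 32 → 31 → 29 → 25
It first returns after 10 out-shuffles.

10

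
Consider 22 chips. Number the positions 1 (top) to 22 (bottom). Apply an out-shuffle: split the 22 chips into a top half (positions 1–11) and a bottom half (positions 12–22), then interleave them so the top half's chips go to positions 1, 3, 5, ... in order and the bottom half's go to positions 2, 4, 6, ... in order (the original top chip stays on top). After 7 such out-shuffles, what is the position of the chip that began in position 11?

Track the chip's position through each out-shuffle:
11 → 21 → 20 → 18 → 14 → 6 → 11 → 21

21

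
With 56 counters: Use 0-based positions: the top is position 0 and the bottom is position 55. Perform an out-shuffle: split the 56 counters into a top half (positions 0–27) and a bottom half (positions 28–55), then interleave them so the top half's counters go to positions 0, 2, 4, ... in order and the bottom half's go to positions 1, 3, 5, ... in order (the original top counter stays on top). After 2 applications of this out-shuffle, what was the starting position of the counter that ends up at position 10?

Work backwards from position 10, undoing one out-shuffle at a time:
10 ← 5 ← 30
So the counter now at position 10 started at position 30.

30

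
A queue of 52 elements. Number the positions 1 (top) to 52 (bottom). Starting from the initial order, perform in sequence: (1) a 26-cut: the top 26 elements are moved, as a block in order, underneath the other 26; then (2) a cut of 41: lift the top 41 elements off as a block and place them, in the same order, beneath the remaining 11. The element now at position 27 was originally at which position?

42

Undo the operations in reverse order, starting from position 27:
  undo op 2 (cut 41): 27 ← 16
  undo op 1 (cut 26): 16 ← 42
So the element at position 27 came from original position 42.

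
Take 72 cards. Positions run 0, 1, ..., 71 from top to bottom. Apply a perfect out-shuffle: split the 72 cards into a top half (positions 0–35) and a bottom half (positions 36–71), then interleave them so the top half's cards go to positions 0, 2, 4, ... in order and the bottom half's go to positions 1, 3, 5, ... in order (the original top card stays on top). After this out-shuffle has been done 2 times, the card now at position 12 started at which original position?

Work backwards from position 12, undoing one out-shuffle at a time:
12 ← 6 ← 3
So the card now at position 12 started at position 3.

3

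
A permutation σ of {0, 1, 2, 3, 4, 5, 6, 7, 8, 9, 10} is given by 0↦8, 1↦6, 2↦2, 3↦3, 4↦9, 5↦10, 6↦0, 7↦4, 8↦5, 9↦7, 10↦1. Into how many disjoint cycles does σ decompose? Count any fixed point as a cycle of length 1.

Cycle decomposition: (0 8 5 10 1 6) (2) (3) (4 9 7).
4 cycles.

4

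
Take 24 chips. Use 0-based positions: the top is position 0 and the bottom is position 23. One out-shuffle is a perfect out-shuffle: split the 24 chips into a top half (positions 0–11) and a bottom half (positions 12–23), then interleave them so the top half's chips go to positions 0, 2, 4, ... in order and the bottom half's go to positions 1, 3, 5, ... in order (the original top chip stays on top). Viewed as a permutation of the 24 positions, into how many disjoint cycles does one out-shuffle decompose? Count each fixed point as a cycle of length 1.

4

Trace each unvisited position around until it returns:
(0) (1 2 4 8 16 9 ... len 11) (5 10 20 17 11 22 ... len 11) (23)
4 cycles in total.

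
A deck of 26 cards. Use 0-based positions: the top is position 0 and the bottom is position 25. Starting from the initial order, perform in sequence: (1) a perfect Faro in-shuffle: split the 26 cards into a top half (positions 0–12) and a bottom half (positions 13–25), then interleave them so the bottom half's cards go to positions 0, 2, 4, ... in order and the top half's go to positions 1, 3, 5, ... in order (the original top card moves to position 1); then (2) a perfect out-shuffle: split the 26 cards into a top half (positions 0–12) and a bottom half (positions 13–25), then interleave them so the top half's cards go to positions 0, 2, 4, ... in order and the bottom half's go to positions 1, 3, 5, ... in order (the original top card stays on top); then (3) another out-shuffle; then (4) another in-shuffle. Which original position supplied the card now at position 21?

7

Undo the operations in reverse order, starting from position 21:
  undo op 4 (in-shuffle, from top half): 21 ← 10
  undo op 3 (out-shuffle, from top half): 10 ← 5
  undo op 2 (out-shuffle, from bottom half): 5 ← 15
  undo op 1 (in-shuffle, from top half): 15 ← 7
So the card at position 21 came from original position 7.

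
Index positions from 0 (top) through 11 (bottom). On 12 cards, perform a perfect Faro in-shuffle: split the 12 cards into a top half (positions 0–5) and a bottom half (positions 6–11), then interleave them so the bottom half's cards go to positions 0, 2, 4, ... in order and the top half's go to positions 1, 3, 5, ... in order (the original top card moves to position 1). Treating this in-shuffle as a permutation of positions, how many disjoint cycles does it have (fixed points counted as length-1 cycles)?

Trace each unvisited position around until it returns:
(0 1 3 7 2 5 ... len 12)
1 cycle in total.

1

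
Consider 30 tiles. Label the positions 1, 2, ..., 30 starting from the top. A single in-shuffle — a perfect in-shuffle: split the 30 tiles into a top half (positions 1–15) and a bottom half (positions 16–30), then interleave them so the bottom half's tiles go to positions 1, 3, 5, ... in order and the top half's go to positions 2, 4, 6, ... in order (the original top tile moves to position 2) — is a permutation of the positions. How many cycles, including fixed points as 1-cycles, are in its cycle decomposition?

6

Trace each unvisited position around until it returns:
(1 2 4 8 16) (3 6 12 24 17) (5 10 20 9 18) (7 14 28 25 19) (11 22 13 26 21) (15 30 29 27 23)
6 cycles in total.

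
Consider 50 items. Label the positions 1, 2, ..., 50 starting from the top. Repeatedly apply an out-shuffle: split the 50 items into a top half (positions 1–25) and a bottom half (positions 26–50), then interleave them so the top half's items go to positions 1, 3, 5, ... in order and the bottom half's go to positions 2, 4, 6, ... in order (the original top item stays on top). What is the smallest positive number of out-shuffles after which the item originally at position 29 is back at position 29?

3

Follow position 29 under repeated out-shuffles:
29 → 8 → 15 → 29
It first returns after 3 out-shuffles.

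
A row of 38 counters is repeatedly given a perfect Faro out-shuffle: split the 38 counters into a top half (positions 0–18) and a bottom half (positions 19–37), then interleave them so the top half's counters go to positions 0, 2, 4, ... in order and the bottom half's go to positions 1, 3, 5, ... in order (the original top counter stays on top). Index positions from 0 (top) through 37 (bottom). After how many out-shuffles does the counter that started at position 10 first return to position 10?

Follow position 10 under repeated out-shuffles:
10 → 20 → 3 → 6 → 12 → 24 → 11 → 22 → ... → 10 (length 36)
It first returns after 36 out-shuffles.

36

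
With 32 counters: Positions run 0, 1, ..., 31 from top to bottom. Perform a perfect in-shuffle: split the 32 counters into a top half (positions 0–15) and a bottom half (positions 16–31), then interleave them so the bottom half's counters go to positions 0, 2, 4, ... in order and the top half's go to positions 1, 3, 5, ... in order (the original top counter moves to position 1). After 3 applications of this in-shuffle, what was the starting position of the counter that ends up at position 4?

Work backwards from position 4, undoing one in-shuffle at a time:
4 ← 18 ← 25 ← 12
So the counter now at position 4 started at position 12.

12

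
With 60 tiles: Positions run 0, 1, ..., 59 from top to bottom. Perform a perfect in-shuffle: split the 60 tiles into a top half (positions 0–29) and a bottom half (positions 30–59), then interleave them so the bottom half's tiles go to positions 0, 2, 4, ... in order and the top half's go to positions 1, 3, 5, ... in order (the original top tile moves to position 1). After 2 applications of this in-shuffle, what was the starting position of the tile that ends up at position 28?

52

Work backwards from position 28, undoing one in-shuffle at a time:
28 ← 44 ← 52
So the tile now at position 28 started at position 52.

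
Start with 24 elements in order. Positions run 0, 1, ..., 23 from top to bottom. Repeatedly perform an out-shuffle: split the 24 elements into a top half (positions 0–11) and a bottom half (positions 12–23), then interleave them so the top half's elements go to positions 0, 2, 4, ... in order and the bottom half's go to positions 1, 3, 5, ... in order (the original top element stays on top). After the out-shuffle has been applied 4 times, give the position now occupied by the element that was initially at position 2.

Track the element's position through each out-shuffle:
2 → 4 → 8 → 16 → 9

9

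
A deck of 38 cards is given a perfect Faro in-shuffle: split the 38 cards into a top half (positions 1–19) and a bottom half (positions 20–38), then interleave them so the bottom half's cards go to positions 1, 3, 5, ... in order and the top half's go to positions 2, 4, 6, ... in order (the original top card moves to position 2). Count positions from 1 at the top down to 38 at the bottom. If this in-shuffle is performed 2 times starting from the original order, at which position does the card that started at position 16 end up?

Track the card's position through each in-shuffle:
16 → 32 → 25

25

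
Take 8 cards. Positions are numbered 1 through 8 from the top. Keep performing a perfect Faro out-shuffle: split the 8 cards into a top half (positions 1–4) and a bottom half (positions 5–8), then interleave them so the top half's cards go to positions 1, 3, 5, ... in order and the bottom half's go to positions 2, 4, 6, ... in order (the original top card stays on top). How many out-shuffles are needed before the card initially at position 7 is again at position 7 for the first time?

Follow position 7 under repeated out-shuffles:
7 → 6 → 4 → 7
It first returns after 3 out-shuffles.

3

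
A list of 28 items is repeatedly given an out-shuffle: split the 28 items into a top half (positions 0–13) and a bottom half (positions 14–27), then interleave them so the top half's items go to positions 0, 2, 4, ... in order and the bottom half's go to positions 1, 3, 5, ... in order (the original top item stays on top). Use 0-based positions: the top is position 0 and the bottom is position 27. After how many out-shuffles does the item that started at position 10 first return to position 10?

18

Follow position 10 under repeated out-shuffles:
10 → 20 → 13 → 26 → 25 → 23 → 19 → 11 → 22 → 17 → 7 → 14 → 1 → 2 → 4 → 8 → 16 → 5 → 10
It first returns after 18 out-shuffles.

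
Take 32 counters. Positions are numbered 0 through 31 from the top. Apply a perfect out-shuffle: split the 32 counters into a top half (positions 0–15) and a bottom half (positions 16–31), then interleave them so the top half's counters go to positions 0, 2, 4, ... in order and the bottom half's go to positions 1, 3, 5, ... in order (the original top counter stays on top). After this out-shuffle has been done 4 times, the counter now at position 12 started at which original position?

Work backwards from position 12, undoing one out-shuffle at a time:
12 ← 6 ← 3 ← 17 ← 24
So the counter now at position 12 started at position 24.

24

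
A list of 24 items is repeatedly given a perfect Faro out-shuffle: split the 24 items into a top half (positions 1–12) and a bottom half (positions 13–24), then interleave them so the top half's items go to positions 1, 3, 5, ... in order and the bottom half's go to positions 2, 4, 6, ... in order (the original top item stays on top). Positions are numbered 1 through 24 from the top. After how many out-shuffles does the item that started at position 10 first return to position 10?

Follow position 10 under repeated out-shuffles:
10 → 19 → 14 → 4 → 7 → 13 → 2 → 3 → 5 → 9 → 17 → 10
It first returns after 11 out-shuffles.

11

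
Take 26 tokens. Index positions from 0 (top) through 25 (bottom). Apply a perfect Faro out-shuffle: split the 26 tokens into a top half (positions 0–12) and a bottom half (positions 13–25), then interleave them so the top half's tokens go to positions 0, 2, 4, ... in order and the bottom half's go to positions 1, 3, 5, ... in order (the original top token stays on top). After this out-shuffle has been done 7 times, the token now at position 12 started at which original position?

4

Work backwards from position 12, undoing one out-shuffle at a time:
12 ← 6 ← 3 ← 14 ← 7 ← 16 ← 8 ← 4
So the token now at position 12 started at position 4.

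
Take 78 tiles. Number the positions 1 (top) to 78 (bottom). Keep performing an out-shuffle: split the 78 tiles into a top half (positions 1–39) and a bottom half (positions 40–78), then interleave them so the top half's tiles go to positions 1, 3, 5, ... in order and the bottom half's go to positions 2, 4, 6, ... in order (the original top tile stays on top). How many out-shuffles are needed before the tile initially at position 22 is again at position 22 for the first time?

Follow position 22 under repeated out-shuffles:
22 → 43 → 8 → 15 → 29 → 57 → 36 → 71 → 64 → 50 → 22
It first returns after 10 out-shuffles.

10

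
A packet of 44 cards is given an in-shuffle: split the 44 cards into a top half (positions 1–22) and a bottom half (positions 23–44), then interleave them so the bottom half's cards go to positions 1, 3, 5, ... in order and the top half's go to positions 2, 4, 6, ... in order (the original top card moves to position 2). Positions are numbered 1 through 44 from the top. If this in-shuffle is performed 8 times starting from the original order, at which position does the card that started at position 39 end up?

Track the card's position through each in-shuffle:
39 → 33 → 21 → 42 → 39 → 33 → 21 → 42 → 39

39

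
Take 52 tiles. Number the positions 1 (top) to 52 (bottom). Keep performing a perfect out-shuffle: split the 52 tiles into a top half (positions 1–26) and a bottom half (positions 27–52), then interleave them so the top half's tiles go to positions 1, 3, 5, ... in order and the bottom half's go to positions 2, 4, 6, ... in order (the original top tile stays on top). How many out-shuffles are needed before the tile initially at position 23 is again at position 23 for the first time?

8

Follow position 23 under repeated out-shuffles:
23 → 45 → 38 → 24 → 47 → 42 → 32 → 12 → 23
It first returns after 8 out-shuffles.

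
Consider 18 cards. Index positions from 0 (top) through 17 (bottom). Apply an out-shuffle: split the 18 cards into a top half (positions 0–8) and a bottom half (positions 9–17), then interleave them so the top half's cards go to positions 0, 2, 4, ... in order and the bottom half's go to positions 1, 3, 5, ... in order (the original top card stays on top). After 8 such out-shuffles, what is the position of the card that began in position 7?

7

Track the card's position through each out-shuffle:
7 → 14 → 11 → 5 → 10 → 3 → 6 → 12 → 7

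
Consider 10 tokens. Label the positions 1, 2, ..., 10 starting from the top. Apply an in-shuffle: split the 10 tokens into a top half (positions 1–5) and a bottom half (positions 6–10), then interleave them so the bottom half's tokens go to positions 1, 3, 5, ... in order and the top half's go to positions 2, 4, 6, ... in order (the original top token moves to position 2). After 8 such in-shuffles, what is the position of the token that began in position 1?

3

Track the token's position through each in-shuffle:
1 → 2 → 4 → 8 → 5 → 10 → 9 → 7 → 3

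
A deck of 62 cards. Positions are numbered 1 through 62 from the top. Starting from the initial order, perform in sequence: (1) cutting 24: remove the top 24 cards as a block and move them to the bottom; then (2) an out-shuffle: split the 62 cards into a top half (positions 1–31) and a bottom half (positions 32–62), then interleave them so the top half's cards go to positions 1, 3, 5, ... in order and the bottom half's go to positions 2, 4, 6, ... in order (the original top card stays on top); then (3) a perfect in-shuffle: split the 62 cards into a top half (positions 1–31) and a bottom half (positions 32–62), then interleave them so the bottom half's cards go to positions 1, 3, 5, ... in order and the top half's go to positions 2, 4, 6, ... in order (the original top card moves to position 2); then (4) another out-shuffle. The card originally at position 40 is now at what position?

Track the card from position 40 forward through each operation:
  after op 1 (cut 24): 40 → 16
  after op 2 (out-shuffle): 16 → 31
  after op 3 (in-shuffle): 31 → 62
  after op 4 (out-shuffle): 62 → 62

62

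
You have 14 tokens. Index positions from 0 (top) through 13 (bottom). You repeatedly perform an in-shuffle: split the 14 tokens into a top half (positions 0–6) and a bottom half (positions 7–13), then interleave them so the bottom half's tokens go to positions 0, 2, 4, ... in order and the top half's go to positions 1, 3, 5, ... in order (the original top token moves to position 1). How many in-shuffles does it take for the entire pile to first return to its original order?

The in-shuffle permutes the 14 positions with cycle lengths [2, 4, 4, 4].
Every token is home exactly when every cycle has completed a whole number of laps, i.e. after lcm(2, 4) = 4 in-shuffles.

4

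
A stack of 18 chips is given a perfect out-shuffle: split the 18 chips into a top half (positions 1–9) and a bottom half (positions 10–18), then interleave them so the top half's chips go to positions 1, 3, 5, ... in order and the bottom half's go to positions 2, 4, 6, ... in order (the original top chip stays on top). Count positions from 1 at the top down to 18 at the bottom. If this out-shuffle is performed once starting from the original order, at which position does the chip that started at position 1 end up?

1

Position 1 is a fixed point of every out-shuffle, so the chip never moves.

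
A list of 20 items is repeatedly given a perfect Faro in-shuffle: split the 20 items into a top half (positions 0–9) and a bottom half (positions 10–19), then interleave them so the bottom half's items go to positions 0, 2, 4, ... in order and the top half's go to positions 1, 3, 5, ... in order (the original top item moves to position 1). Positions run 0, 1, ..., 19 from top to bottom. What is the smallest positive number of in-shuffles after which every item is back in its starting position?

6

The in-shuffle permutes the 20 positions with cycle lengths [2, 3, 3, 6, 6].
Every item is home exactly when every cycle has completed a whole number of laps, i.e. after lcm(2, 3, 6) = 6 in-shuffles.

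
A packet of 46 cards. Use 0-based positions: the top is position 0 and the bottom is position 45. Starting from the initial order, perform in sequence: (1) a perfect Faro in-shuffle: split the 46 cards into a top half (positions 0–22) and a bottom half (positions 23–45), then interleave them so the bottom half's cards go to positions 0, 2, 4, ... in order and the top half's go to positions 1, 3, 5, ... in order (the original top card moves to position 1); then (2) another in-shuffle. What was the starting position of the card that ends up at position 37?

32

Undo the operations in reverse order, starting from position 37:
  undo op 2 (in-shuffle, from top half): 37 ← 18
  undo op 1 (in-shuffle, from bottom half): 18 ← 32
So the card at position 37 came from original position 32.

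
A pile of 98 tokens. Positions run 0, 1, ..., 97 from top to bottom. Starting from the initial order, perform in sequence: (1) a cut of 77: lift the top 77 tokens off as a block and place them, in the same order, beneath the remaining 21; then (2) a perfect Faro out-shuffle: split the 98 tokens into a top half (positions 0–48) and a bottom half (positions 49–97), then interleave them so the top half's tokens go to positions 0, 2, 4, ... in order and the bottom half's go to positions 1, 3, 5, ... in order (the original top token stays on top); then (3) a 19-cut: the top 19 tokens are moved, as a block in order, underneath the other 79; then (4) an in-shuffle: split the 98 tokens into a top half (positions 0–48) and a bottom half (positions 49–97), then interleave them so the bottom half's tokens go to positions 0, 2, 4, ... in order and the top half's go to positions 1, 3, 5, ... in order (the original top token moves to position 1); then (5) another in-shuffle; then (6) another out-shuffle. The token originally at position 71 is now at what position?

57

Track the token from position 71 forward through each operation:
  after op 1 (cut 77): 71 → 92
  after op 2 (out-shuffle): 92 → 87
  after op 3 (cut 19): 87 → 68
  after op 4 (in-shuffle): 68 → 38
  after op 5 (in-shuffle): 38 → 77
  after op 6 (out-shuffle): 77 → 57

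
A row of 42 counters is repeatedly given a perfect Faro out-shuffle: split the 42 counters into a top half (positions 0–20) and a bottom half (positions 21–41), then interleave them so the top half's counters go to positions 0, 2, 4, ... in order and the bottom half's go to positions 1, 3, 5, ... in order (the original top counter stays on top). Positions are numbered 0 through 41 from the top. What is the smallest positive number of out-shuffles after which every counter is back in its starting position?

20

The out-shuffle permutes the 42 positions with cycle lengths [1, 1, 20, 20].
Every counter is home exactly when every cycle has completed a whole number of laps, i.e. after lcm(1, 20) = 20 out-shuffles.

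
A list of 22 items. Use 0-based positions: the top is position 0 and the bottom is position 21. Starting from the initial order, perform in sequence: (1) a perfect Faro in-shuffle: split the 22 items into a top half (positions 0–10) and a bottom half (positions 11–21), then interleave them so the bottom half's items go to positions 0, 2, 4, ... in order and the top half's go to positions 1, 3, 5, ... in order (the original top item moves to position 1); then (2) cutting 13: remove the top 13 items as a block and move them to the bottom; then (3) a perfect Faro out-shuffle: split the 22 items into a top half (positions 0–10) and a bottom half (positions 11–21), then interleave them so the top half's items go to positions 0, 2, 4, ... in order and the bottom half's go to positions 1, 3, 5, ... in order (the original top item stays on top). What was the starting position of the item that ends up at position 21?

Undo the operations in reverse order, starting from position 21:
  undo op 3 (out-shuffle, from bottom half): 21 ← 21
  undo op 2 (cut 13): 21 ← 12
  undo op 1 (in-shuffle, from bottom half): 12 ← 17
So the item at position 21 came from original position 17.

17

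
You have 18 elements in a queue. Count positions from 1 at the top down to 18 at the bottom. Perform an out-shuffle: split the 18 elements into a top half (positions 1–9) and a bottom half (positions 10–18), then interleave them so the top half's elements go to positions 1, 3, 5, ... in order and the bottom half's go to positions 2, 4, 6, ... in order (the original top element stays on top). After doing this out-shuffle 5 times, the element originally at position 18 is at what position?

18

Position 18 is a fixed point of every out-shuffle, so the element never moves.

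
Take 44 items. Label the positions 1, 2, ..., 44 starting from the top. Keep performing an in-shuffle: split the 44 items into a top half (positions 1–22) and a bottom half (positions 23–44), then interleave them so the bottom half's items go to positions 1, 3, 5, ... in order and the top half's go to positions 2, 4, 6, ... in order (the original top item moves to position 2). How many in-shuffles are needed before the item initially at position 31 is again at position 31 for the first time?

Follow position 31 under repeated in-shuffles:
31 → 17 → 34 → 23 → 1 → 2 → 4 → 8 → 16 → 32 → 19 → 38 → 31
It first returns after 12 in-shuffles.

12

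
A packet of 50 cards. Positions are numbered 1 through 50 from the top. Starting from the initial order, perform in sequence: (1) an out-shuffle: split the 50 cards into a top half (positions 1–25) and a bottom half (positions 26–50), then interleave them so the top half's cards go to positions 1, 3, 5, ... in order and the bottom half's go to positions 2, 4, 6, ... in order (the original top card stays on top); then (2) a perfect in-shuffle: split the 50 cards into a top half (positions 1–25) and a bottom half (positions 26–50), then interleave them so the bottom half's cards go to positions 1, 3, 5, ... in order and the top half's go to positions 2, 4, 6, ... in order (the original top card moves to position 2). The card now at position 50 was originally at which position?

Undo the operations in reverse order, starting from position 50:
  undo op 2 (in-shuffle, from top half): 50 ← 25
  undo op 1 (out-shuffle, from top half): 25 ← 13
So the card at position 50 came from original position 13.

13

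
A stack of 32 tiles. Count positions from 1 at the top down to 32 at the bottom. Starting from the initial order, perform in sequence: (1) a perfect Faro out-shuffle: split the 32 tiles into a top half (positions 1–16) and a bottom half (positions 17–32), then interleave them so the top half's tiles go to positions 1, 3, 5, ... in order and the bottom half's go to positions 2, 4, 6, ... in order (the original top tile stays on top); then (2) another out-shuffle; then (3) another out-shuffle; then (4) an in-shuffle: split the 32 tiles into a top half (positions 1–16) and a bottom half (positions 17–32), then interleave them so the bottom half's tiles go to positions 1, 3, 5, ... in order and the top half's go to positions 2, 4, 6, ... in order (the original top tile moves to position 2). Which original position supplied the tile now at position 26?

Undo the operations in reverse order, starting from position 26:
  undo op 4 (in-shuffle, from top half): 26 ← 13
  undo op 3 (out-shuffle, from top half): 13 ← 7
  undo op 2 (out-shuffle, from top half): 7 ← 4
  undo op 1 (out-shuffle, from bottom half): 4 ← 18
So the tile at position 26 came from original position 18.

18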